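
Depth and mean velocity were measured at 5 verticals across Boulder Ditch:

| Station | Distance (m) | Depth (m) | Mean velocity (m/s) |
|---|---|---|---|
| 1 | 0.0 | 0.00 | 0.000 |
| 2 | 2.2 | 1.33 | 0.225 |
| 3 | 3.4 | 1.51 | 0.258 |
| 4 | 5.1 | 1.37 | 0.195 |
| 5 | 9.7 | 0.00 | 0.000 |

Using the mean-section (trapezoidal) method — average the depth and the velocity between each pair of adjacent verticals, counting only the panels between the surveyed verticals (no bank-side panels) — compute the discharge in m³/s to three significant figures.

Panel 1-2: Δb = 2.2 m, d̄ = (0.00+1.33)/2 = 0.665, v̄ = (0.000+0.225)/2 = 0.1125 → q = 2.2×0.665×0.1125 = 0.1646 m³/s
Panel 2-3: Δb = 1.2 m, d̄ = (1.33+1.51)/2 = 1.42, v̄ = (0.225+0.258)/2 = 0.2415 → q = 1.2×1.42×0.2415 = 0.4115 m³/s
Panel 3-4: Δb = 1.7 m, d̄ = (1.51+1.37)/2 = 1.44, v̄ = (0.258+0.195)/2 = 0.2265 → q = 1.7×1.44×0.2265 = 0.5545 m³/s
Panel 4-5: Δb = 4.6 m, d̄ = (1.37+0.00)/2 = 0.685, v̄ = (0.195+0.000)/2 = 0.0975 → q = 4.6×0.685×0.0975 = 0.3072 m³/s
Q = Σ q = 1.438 m³/s

1.44 m³/s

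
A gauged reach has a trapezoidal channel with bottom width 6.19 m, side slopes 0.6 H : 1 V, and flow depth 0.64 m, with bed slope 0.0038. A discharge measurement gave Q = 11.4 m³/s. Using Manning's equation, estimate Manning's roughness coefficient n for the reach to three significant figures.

A = (b + z·y)·y = (6.19 + 0.6×0.64)×0.64 = 4.207 m²
P = b + 2y√(1+z²) = 6.19 + 2×0.64×√(1+0.6²) = 7.683 m
R = A/P = 4.207/7.683 = 0.5476 m
n = (1/Q)·A·R^(2/3)·S^(1/2) = (1/11.4) × 4.207 × 0.6694 × 0.06164 = 0.01523

0.0152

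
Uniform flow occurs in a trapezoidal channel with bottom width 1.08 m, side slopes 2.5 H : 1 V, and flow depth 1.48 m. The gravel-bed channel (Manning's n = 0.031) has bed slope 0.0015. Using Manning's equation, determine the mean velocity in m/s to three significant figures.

A = (b + z·y)·y = (1.08 + 2.5×1.48)×1.48 = 7.074 m²
P = b + 2y√(1+z²) = 1.08 + 2×1.48×√(1+2.5²) = 9.050 m
R = A/P = 7.074/9.050 = 0.7817 m
Q = (1/n)·A·R^(2/3)·S^(1/2) = (1/0.031) × 7.074 × 0.7817^(2/3) × 0.0015^(1/2) = 7.500 m³/s
V = Q/A = 7.500/7.074 = 1.060 m/s

1.06 m/s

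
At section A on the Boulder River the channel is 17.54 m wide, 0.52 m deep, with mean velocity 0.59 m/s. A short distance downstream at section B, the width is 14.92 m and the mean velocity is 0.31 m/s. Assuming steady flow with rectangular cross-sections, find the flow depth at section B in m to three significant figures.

1.16 m

Q = A₁V₁ = (17.54×0.52) × 0.59 = 5.381 m³/s
d₂ = Q/(b₂ V₂) = 5.381/(14.92×0.31) = 1.163 m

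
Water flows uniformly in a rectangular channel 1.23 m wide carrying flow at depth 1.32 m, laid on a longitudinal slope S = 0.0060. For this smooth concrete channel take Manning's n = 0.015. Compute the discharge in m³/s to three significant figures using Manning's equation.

4.70 m³/s

A = b·y = 1.23 × 1.32 = 1.624 m²
P = b + 2y = 1.23 + 2×1.32 = 3.870 m
R = A/P = 1.624/3.870 = 0.4195 m
Q = (1/n)·A·R^(2/3)·S^(1/2) = (1/0.015) × 1.624 × 0.4195^(2/3) × 0.0060^(1/2) = 4.699 m³/s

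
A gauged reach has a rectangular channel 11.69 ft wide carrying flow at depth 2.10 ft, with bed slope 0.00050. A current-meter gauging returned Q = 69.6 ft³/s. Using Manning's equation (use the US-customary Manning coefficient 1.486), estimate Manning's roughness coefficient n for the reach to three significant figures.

0.0157

A = b·y = 11.69 × 2.10 = 24.55 ft²
P = b + 2y = 11.69 + 2×2.10 = 15.89 ft
R = A/P = 24.55/15.89 = 1.545 ft
n = (1.486/Q)·A·R^(2/3)·S^(1/2) = (1.486/69.6) × 24.55 × 1.336 × 0.02236 = 0.01566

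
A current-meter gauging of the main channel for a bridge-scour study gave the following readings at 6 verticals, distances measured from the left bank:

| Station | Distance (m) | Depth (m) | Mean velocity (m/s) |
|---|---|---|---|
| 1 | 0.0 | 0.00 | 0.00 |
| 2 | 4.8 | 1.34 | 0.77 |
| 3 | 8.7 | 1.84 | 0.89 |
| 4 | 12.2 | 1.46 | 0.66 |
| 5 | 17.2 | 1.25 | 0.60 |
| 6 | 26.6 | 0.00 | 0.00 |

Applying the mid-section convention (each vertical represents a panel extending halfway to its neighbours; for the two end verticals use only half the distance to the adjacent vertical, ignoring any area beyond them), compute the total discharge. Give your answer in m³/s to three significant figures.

20.0 m³/s

w_2 = (8.7 − 0.0)/2 = 4.35 m; q_2 = 0.77 × 1.34 × 4.35 = 4.488 m³/s
w_3 = (12.2 − 4.8)/2 = 3.7 m; q_3 = 0.89 × 1.84 × 3.7 = 6.059 m³/s
w_4 = (17.2 − 8.7)/2 = 4.25 m; q_4 = 0.66 × 1.46 × 4.25 = 4.095 m³/s
w_5 = (26.6 − 12.2)/2 = 7.2 m; q_5 = 0.60 × 1.25 × 7.2 = 5.400 m³/s
Stations 1, 6 contribute zero (depth or velocity is 0).
Q = Σ qᵢ = 20.04 m³/s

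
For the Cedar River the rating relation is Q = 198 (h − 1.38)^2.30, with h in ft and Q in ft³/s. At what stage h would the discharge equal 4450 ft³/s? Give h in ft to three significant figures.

5.25 ft

h − h₀ = (Q/C)^(1/b) = (4450/198)^(1/2.30) = 3.870 ft
h = 1.38 + 3.870 = 5.250 ft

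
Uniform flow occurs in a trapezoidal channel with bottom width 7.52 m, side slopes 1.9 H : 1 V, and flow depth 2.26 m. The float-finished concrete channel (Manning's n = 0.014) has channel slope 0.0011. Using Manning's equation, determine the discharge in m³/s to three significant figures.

84.7 m³/s

A = (b + z·y)·y = (7.52 + 1.9×2.26)×2.26 = 26.70 m²
P = b + 2y√(1+z²) = 7.52 + 2×2.26×√(1+1.9²) = 17.22 m
R = A/P = 26.70/17.22 = 1.550 m
Q = (1/n)·A·R^(2/3)·S^(1/2) = (1/0.014) × 26.70 × 1.550^(2/3) × 0.0011^(1/2) = 84.72 m³/s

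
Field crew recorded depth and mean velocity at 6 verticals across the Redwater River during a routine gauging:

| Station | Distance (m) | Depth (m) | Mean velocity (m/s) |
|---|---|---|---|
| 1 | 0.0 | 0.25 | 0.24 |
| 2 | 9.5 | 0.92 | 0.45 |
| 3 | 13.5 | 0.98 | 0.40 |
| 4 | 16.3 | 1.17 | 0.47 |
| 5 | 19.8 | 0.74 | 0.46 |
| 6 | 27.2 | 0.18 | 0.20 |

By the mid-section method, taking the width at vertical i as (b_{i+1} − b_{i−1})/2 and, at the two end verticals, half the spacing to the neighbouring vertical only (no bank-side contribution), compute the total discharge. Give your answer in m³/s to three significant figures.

w_1 = (9.5 − 0.0)/2 = 4.75 m; q_1 = 0.24 × 0.25 × 4.75 = 0.2850 m³/s
w_2 = (13.5 − 0.0)/2 = 6.75 m; q_2 = 0.45 × 0.92 × 6.75 = 2.795 m³/s
w_3 = (16.3 − 9.5)/2 = 3.4 m; q_3 = 0.40 × 0.98 × 3.4 = 1.333 m³/s
w_4 = (19.8 − 13.5)/2 = 3.15 m; q_4 = 0.47 × 1.17 × 3.15 = 1.732 m³/s
w_5 = (27.2 − 16.3)/2 = 5.45 m; q_5 = 0.46 × 0.74 × 5.45 = 1.855 m³/s
w_6 = (27.2 − 19.8)/2 = 3.7 m; q_6 = 0.20 × 0.18 × 3.7 = 0.1332 m³/s
Q = Σ qᵢ = 8.133 m³/s

8.13 m³/s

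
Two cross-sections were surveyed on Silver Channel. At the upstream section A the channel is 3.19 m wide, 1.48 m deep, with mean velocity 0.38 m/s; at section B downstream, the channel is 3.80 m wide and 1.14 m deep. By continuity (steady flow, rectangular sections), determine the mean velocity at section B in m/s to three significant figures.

0.414 m/s

Q = A₁V₁ = (3.19×1.48) × 0.38 = 1.794 m³/s
A₂ = 3.80 × 1.14 = 4.332 m²
V₂ = Q/A₂ = 1.794/4.332 = 0.4141 m/s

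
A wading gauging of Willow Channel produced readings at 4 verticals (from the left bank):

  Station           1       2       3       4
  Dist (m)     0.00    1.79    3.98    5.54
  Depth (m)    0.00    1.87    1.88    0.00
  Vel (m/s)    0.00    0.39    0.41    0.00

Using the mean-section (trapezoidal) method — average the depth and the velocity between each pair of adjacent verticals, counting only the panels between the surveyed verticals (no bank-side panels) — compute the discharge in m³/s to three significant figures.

2.27 m³/s

Panel 1-2: Δb = 1.79 m, d̄ = (0.00+1.87)/2 = 0.935, v̄ = (0.00+0.39)/2 = 0.195 → q = 1.79×0.935×0.195 = 0.3264 m³/s
Panel 2-3: Δb = 2.19 m, d̄ = (1.87+1.88)/2 = 1.875, v̄ = (0.39+0.41)/2 = 0.4 → q = 2.19×1.875×0.4 = 1.643 m³/s
Panel 3-4: Δb = 1.56 m, d̄ = (1.88+0.00)/2 = 0.94, v̄ = (0.41+0.00)/2 = 0.205 → q = 1.56×0.94×0.205 = 0.3006 m³/s
Q = Σ q = 2.269 m³/s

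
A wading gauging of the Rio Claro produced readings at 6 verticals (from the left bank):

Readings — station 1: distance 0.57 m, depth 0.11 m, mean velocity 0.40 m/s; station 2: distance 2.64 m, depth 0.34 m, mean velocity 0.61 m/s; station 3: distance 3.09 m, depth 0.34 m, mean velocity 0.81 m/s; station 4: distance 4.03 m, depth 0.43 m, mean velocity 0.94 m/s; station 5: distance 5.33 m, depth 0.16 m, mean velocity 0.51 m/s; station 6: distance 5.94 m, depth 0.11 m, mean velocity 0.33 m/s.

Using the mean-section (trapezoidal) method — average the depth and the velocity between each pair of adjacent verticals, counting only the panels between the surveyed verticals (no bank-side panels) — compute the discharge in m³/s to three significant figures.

Panel 1-2: Δb = 2.07 m, d̄ = (0.11+0.34)/2 = 0.225, v̄ = (0.40+0.61)/2 = 0.505 → q = 2.07×0.225×0.505 = 0.2352 m³/s
Panel 2-3: Δb = 0.45 m, d̄ = (0.34+0.34)/2 = 0.34, v̄ = (0.61+0.81)/2 = 0.71 → q = 0.45×0.34×0.71 = 0.1086 m³/s
Panel 3-4: Δb = 0.94 m, d̄ = (0.34+0.43)/2 = 0.385, v̄ = (0.81+0.94)/2 = 0.875 → q = 0.94×0.385×0.875 = 0.3167 m³/s
Panel 4-5: Δb = 1.3 m, d̄ = (0.43+0.16)/2 = 0.295, v̄ = (0.94+0.51)/2 = 0.725 → q = 1.3×0.295×0.725 = 0.2780 m³/s
Panel 5-6: Δb = 0.61 m, d̄ = (0.16+0.11)/2 = 0.135, v̄ = (0.51+0.33)/2 = 0.42 → q = 0.61×0.135×0.42 = 0.03459 m³/s
Q = Σ q = 0.9731 m³/s

0.973 m³/s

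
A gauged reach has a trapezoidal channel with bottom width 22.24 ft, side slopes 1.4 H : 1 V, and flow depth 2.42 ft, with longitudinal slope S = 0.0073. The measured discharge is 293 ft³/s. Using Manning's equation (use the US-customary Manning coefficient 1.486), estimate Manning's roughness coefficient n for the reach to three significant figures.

0.0431

A = (b + z·y)·y = (22.24 + 1.4×2.42)×2.42 = 62.02 ft²
P = b + 2y√(1+z²) = 22.24 + 2×2.42×√(1+1.4²) = 30.57 ft
R = A/P = 62.02/30.57 = 2.029 ft
n = (1.486/Q)·A·R^(2/3)·S^(1/2) = (1.486/293) × 62.02 × 1.603 × 0.08544 = 0.04307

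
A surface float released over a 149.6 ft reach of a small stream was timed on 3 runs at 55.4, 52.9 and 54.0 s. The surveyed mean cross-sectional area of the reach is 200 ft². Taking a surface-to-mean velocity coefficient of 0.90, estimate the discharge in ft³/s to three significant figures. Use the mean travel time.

t̄ = (55.4 + 52.9 + 54.0) / 3 = 54.1 s
v_surface = L / t̄ = 149.6 / 54.1 = 2.765 ft/s
v_mean = 0.90 × 2.765 = 2.489 ft/s
Q = A × v_mean = 200 × 2.489 = 497.7 ft³/s

498 ft³/s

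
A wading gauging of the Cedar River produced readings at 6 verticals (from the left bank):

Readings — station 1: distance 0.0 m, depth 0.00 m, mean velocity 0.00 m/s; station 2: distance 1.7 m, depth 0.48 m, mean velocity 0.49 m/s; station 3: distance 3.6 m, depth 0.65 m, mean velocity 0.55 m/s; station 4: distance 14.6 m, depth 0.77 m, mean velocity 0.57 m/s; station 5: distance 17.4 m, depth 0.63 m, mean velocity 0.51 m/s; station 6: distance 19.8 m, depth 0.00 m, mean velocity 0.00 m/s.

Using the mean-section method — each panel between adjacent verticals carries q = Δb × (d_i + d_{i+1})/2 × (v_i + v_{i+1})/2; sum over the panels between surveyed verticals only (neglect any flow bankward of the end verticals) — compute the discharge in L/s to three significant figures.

6280 L/s

Panel 1-2: Δb = 1.7 m, d̄ = (0.00+0.48)/2 = 0.24, v̄ = (0.00+0.49)/2 = 0.245 → q = 1.7×0.24×0.245 = 0.09996 m³/s
Panel 2-3: Δb = 1.9 m, d̄ = (0.48+0.65)/2 = 0.565, v̄ = (0.49+0.55)/2 = 0.52 → q = 1.9×0.565×0.52 = 0.5582 m³/s
Panel 3-4: Δb = 11 m, d̄ = (0.65+0.77)/2 = 0.71, v̄ = (0.55+0.57)/2 = 0.56 → q = 11×0.71×0.56 = 4.374 m³/s
Panel 4-5: Δb = 2.8 m, d̄ = (0.77+0.63)/2 = 0.7, v̄ = (0.57+0.51)/2 = 0.54 → q = 2.8×0.7×0.54 = 1.058 m³/s
Panel 5-6: Δb = 2.4 m, d̄ = (0.63+0.00)/2 = 0.315, v̄ = (0.51+0.00)/2 = 0.255 → q = 2.4×0.315×0.255 = 0.1928 m³/s
Q = Σ q = 6.283 m³/s
= 6.283 × 1000 = 6283 L/s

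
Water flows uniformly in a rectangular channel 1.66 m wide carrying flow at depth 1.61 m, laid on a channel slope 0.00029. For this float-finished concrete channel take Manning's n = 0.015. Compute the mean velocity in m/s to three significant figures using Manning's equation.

A = b·y = 1.66 × 1.61 = 2.673 m²
P = b + 2y = 1.66 + 2×1.61 = 4.880 m
R = A/P = 2.673/4.880 = 0.5477 m
Q = (1/n)·A·R^(2/3)·S^(1/2) = (1/0.015) × 2.673 × 0.5477^(2/3) × 0.00029^(1/2) = 2.031 m³/s
V = Q/A = 2.031/2.673 = 0.7599 m/s

0.760 m/s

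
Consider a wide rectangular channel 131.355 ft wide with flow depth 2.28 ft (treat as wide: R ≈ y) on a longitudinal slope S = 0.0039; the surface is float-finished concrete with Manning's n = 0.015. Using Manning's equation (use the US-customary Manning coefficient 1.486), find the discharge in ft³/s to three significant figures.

A = b·y = 131.355 × 2.28 = 299.5 ft²
Wide channel: R ≈ y = 2.28 ft
Q = (1.486/n)·A·R^(2/3)·S^(1/2) = (1.486/0.015) × 299.5 × 2.280^(2/3) × 0.0039^(1/2) = 3210 ft³/s

3210 ft³/s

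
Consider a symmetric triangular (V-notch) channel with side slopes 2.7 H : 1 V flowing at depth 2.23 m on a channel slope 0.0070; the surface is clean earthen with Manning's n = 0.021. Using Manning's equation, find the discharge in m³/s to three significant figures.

A = z·y² = 2.7×2.23² = 13.43 m²
P = 2y√(1+z²) = 2×2.23×√(1+2.7²) = 12.84 m
R = A/P = 13.43/12.84 = 1.046 m
Q = (1/n)·A·R^(2/3)·S^(1/2) = (1/0.021) × 13.43 × 1.046^(2/3) × 0.0070^(1/2) = 55.11 m³/s

55.1 m³/s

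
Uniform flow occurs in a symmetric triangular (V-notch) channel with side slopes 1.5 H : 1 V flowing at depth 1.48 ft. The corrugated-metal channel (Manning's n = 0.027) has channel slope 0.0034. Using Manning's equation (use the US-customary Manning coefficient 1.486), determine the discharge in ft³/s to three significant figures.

7.63 ft³/s

A = z·y² = 1.5×1.48² = 3.286 ft²
P = 2y√(1+z²) = 2×1.48×√(1+1.5²) = 5.336 ft
R = A/P = 3.286/5.336 = 0.6157 ft
Q = (1.486/n)·A·R^(2/3)·S^(1/2) = (1.486/0.027) × 3.286 × 0.6157^(2/3) × 0.0034^(1/2) = 7.631 ft³/s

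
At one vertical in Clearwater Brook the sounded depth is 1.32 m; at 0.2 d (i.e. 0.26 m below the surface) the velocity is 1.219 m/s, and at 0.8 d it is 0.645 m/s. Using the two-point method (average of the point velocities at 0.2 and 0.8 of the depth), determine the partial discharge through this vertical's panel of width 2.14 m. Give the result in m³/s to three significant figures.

v̄ = (1.219 + 0.645) / 2 = 0.9320 m/s
q = v̄ × d × w = 0.9320 × 1.32 × 2.14 = 2.633 m³/s

2.63 m³/s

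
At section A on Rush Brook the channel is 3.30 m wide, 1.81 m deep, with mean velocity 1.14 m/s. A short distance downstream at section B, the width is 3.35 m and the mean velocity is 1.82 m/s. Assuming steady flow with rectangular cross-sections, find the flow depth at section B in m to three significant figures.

Q = A₁V₁ = (3.30×1.81) × 1.14 = 6.809 m³/s
d₂ = Q/(b₂ V₂) = 6.809/(3.35×1.82) = 1.117 m

1.12 m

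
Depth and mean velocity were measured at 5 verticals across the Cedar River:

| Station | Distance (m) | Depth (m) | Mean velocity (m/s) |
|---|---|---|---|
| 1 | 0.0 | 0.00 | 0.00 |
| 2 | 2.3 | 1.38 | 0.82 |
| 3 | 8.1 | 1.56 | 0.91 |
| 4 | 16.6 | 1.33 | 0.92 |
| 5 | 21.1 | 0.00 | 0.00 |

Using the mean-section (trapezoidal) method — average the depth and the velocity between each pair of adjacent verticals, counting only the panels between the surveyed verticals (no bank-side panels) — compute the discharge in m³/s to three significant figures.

Panel 1-2: Δb = 2.3 m, d̄ = (0.00+1.38)/2 = 0.69, v̄ = (0.00+0.82)/2 = 0.41 → q = 2.3×0.69×0.41 = 0.6507 m³/s
Panel 2-3: Δb = 5.8 m, d̄ = (1.38+1.56)/2 = 1.47, v̄ = (0.82+0.91)/2 = 0.865 → q = 5.8×1.47×0.865 = 7.375 m³/s
Panel 3-4: Δb = 8.5 m, d̄ = (1.56+1.33)/2 = 1.445, v̄ = (0.91+0.92)/2 = 0.915 → q = 8.5×1.445×0.915 = 11.24 m³/s
Panel 4-5: Δb = 4.5 m, d̄ = (1.33+0.00)/2 = 0.665, v̄ = (0.92+0.00)/2 = 0.46 → q = 4.5×0.665×0.46 = 1.377 m³/s
Q = Σ q = 20.64 m³/s

20.6 m³/s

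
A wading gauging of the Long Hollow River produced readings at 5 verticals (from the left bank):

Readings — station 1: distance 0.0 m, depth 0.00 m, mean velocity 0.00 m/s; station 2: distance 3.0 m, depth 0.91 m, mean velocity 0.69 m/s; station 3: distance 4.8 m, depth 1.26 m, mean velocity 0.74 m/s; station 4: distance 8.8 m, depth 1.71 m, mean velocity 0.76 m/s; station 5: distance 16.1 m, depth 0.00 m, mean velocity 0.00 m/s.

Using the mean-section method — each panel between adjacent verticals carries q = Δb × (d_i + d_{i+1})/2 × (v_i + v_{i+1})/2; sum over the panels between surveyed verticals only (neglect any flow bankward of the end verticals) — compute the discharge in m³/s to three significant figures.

8.69 m³/s

Panel 1-2: Δb = 3 m, d̄ = (0.00+0.91)/2 = 0.455, v̄ = (0.00+0.69)/2 = 0.345 → q = 3×0.455×0.345 = 0.4709 m³/s
Panel 2-3: Δb = 1.8 m, d̄ = (0.91+1.26)/2 = 1.085, v̄ = (0.69+0.74)/2 = 0.715 → q = 1.8×1.085×0.715 = 1.396 m³/s
Panel 3-4: Δb = 4 m, d̄ = (1.26+1.71)/2 = 1.485, v̄ = (0.74+0.76)/2 = 0.75 → q = 4×1.485×0.75 = 4.455 m³/s
Panel 4-5: Δb = 7.3 m, d̄ = (1.71+0.00)/2 = 0.855, v̄ = (0.76+0.00)/2 = 0.38 → q = 7.3×0.855×0.38 = 2.372 m³/s
Q = Σ q = 8.694 m³/s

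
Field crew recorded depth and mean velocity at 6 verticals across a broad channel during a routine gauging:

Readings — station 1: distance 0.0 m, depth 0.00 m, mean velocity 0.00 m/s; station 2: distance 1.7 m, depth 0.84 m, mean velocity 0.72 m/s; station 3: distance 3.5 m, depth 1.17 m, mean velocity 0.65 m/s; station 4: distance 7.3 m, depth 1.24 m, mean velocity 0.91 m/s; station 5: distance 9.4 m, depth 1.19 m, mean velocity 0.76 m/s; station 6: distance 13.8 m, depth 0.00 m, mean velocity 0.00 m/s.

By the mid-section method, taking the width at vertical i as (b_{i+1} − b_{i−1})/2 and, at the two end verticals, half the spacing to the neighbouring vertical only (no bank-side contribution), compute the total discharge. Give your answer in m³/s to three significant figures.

w_2 = (3.5 − 0.0)/2 = 1.75 m; q_2 = 0.72 × 0.84 × 1.75 = 1.058 m³/s
w_3 = (7.3 − 1.7)/2 = 2.8 m; q_3 = 0.65 × 1.17 × 2.8 = 2.129 m³/s
w_4 = (9.4 − 3.5)/2 = 2.95 m; q_4 = 0.91 × 1.24 × 2.95 = 3.329 m³/s
w_5 = (13.8 − 7.3)/2 = 3.25 m; q_5 = 0.76 × 1.19 × 3.25 = 2.939 m³/s
Stations 1, 6 contribute zero (depth or velocity is 0).
Q = Σ qᵢ = 9.456 m³/s

9.46 m³/s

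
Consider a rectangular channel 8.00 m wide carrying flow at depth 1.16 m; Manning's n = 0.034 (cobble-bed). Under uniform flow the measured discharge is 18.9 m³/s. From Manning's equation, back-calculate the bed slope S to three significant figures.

0.00552

A = b·y = 8.00 × 1.16 = 9.280 m²
P = b + 2y = 8.00 + 2×1.16 = 10.32 m
R = A/P = 9.280/10.32 = 0.8992 m
S = (Q·n / (1·A·R^(2/3)))² = (18.9×0.034 / (1×9.280×0.9316))² = 0.005525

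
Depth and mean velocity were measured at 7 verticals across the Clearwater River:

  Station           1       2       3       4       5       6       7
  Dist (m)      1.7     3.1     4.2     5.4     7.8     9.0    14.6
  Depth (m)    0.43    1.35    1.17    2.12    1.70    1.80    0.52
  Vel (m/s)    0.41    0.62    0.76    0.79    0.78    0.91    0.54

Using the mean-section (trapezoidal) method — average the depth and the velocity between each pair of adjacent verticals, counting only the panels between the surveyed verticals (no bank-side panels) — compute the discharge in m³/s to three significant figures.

13.2 m³/s

Panel 1-2: Δb = 1.4 m, d̄ = (0.43+1.35)/2 = 0.89, v̄ = (0.41+0.62)/2 = 0.515 → q = 1.4×0.89×0.515 = 0.6417 m³/s
Panel 2-3: Δb = 1.1 m, d̄ = (1.35+1.17)/2 = 1.26, v̄ = (0.62+0.76)/2 = 0.69 → q = 1.1×1.26×0.69 = 0.9563 m³/s
Panel 3-4: Δb = 1.2 m, d̄ = (1.17+2.12)/2 = 1.645, v̄ = (0.76+0.79)/2 = 0.775 → q = 1.2×1.645×0.775 = 1.530 m³/s
Panel 4-5: Δb = 2.4 m, d̄ = (2.12+1.70)/2 = 1.91, v̄ = (0.79+0.78)/2 = 0.785 → q = 2.4×1.91×0.785 = 3.598 m³/s
Panel 5-6: Δb = 1.2 m, d̄ = (1.70+1.80)/2 = 1.75, v̄ = (0.78+0.91)/2 = 0.845 → q = 1.2×1.75×0.845 = 1.775 m³/s
Panel 6-7: Δb = 5.6 m, d̄ = (1.80+0.52)/2 = 1.16, v̄ = (0.91+0.54)/2 = 0.725 → q = 5.6×1.16×0.725 = 4.710 m³/s
Q = Σ q = 13.21 m³/s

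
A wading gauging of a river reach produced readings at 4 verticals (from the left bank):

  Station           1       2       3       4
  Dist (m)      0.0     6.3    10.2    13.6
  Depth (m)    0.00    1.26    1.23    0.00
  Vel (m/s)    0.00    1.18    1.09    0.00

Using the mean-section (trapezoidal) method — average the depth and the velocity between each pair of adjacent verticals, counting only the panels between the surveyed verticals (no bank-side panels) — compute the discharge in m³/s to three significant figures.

8.99 m³/s

Panel 1-2: Δb = 6.3 m, d̄ = (0.00+1.26)/2 = 0.63, v̄ = (0.00+1.18)/2 = 0.59 → q = 6.3×0.63×0.59 = 2.342 m³/s
Panel 2-3: Δb = 3.9 m, d̄ = (1.26+1.23)/2 = 1.245, v̄ = (1.18+1.09)/2 = 1.135 → q = 3.9×1.245×1.135 = 5.511 m³/s
Panel 3-4: Δb = 3.4 m, d̄ = (1.23+0.00)/2 = 0.615, v̄ = (1.09+0.00)/2 = 0.545 → q = 3.4×0.615×0.545 = 1.140 m³/s
Q = Σ q = 8.992 m³/s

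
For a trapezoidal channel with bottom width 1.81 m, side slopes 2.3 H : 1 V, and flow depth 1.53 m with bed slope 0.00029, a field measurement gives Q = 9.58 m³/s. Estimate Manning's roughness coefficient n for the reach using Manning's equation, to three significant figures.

A = (b + z·y)·y = (1.81 + 2.3×1.53)×1.53 = 8.153 m²
P = b + 2y√(1+z²) = 1.81 + 2×1.53×√(1+2.3²) = 9.484 m
R = A/P = 8.153/9.484 = 0.8597 m
n = (1/Q)·A·R^(2/3)·S^(1/2) = (1/9.58) × 8.153 × 0.9041 × 0.01703 = 0.01310

0.0131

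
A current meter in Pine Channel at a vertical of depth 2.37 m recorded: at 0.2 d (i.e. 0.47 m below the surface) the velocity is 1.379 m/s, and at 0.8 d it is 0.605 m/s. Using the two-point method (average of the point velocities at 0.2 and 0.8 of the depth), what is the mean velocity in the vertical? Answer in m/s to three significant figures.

0.992 m/s

v̄ = (1.379 + 0.605) / 2 = 0.9920 m/s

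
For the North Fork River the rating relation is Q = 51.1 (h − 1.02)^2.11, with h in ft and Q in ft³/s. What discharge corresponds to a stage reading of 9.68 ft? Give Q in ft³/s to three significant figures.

Q = 51.1 × (9.68 − 1.02)^2.11 = 51.1 × 8.66^2.11 = 4859 ft³/s

4860 ft³/s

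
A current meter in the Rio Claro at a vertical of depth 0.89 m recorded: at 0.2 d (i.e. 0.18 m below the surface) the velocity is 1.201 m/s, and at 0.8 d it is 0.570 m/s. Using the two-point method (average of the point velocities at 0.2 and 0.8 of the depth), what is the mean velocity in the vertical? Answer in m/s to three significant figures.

v̄ = (1.201 + 0.570) / 2 = 0.8855 m/s

0.886 m/s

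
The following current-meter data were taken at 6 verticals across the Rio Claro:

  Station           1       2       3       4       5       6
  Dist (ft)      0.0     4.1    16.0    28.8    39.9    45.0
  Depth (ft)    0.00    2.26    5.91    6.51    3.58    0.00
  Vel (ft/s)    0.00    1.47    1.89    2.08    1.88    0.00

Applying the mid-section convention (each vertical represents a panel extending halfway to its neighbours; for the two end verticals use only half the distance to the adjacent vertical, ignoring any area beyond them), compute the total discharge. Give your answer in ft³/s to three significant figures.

381 ft³/s

w_2 = (16.0 − 0.0)/2 = 8 ft; q_2 = 1.47 × 2.26 × 8 = 26.58 ft³/s
w_3 = (28.8 − 4.1)/2 = 12.35 ft; q_3 = 1.89 × 5.91 × 12.35 = 137.9 ft³/s
w_4 = (39.9 − 16.0)/2 = 11.95 ft; q_4 = 2.08 × 6.51 × 11.95 = 161.8 ft³/s
w_5 = (45.0 − 28.8)/2 = 8.1 ft; q_5 = 1.88 × 3.58 × 8.1 = 54.52 ft³/s
Stations 1, 6 contribute zero (depth or velocity is 0).
Q = Σ qᵢ = 380.9 ft³/s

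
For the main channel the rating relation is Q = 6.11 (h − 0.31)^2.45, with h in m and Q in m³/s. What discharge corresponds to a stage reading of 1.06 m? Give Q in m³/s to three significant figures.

3.02 m³/s

Q = 6.11 × (1.06 − 0.31)^2.45 = 6.11 × 0.75^2.45 = 3.020 m³/s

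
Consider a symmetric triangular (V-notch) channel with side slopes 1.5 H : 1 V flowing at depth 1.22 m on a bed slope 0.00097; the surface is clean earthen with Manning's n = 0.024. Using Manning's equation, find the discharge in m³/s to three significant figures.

A = z·y² = 1.5×1.22² = 2.233 m²
P = 2y√(1+z²) = 2×1.22×√(1+1.5²) = 4.399 m
R = A/P = 2.233/4.399 = 0.5076 m
Q = (1/n)·A·R^(2/3)·S^(1/2) = (1/0.024) × 2.233 × 0.5076^(2/3) × 0.00097^(1/2) = 1.843 m³/s

1.84 m³/s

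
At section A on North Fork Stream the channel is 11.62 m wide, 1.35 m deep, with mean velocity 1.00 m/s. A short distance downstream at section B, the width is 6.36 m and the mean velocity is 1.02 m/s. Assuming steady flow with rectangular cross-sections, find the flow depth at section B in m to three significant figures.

Q = A₁V₁ = (11.62×1.35) × 1.00 = 15.69 m³/s
d₂ = Q/(b₂ V₂) = 15.69/(6.36×1.02) = 2.418 m

2.42 m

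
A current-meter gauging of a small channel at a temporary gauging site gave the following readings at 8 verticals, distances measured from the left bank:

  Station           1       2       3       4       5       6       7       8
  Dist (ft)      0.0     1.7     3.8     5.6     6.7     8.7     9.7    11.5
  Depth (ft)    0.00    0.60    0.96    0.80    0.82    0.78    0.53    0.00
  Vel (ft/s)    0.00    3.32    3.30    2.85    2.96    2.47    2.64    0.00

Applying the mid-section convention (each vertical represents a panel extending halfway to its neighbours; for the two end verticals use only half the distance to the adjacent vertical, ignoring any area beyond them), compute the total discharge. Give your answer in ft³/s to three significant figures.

w_2 = (3.8 − 0.0)/2 = 1.9 ft; q_2 = 3.32 × 0.60 × 1.9 = 3.785 ft³/s
w_3 = (5.6 − 1.7)/2 = 1.95 ft; q_3 = 3.30 × 0.96 × 1.95 = 6.178 ft³/s
w_4 = (6.7 − 3.8)/2 = 1.45 ft; q_4 = 2.85 × 0.80 × 1.45 = 3.306 ft³/s
w_5 = (8.7 − 5.6)/2 = 1.55 ft; q_5 = 2.96 × 0.82 × 1.55 = 3.762 ft³/s
w_6 = (9.7 − 6.7)/2 = 1.5 ft; q_6 = 2.47 × 0.78 × 1.5 = 2.890 ft³/s
w_7 = (11.5 − 8.7)/2 = 1.4 ft; q_7 = 2.64 × 0.53 × 1.4 = 1.959 ft³/s
Stations 1, 8 contribute zero (depth or velocity is 0).
Q = Σ qᵢ = 21.88 ft³/s

21.9 ft³/s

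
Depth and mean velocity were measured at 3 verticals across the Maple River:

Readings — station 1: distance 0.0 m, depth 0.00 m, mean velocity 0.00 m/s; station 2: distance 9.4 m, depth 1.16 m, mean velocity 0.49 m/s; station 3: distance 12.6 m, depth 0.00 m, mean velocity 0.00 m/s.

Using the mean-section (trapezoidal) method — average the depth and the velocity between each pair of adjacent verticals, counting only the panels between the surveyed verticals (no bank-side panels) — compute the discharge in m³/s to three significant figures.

Panel 1-2: Δb = 9.4 m, d̄ = (0.00+1.16)/2 = 0.58, v̄ = (0.00+0.49)/2 = 0.245 → q = 9.4×0.58×0.245 = 1.336 m³/s
Panel 2-3: Δb = 3.2 m, d̄ = (1.16+0.00)/2 = 0.58, v̄ = (0.49+0.00)/2 = 0.245 → q = 3.2×0.58×0.245 = 0.4547 m³/s
Q = Σ q = 1.790 m³/s

1.79 m³/s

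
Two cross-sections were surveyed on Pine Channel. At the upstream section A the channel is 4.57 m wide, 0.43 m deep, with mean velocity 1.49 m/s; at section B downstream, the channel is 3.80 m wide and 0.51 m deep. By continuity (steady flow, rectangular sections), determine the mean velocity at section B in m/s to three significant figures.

Q = A₁V₁ = (4.57×0.43) × 1.49 = 2.928 m³/s
A₂ = 3.80 × 0.51 = 1.938 m²
V₂ = Q/A₂ = 2.928/1.938 = 1.511 m/s

1.51 m/s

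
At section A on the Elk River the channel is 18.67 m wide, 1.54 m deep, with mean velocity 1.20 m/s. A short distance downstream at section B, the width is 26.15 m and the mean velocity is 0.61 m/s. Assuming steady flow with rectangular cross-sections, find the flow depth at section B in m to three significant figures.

Q = A₁V₁ = (18.67×1.54) × 1.20 = 34.50 m³/s
d₂ = Q/(b₂ V₂) = 34.50/(26.15×0.61) = 2.163 m

2.16 m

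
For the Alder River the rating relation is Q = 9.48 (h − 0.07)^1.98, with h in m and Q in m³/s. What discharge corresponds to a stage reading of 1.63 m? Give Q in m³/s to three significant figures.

22.9 m³/s

Q = 9.48 × (1.63 − 0.07)^1.98 = 9.48 × 1.56^1.98 = 22.87 m³/s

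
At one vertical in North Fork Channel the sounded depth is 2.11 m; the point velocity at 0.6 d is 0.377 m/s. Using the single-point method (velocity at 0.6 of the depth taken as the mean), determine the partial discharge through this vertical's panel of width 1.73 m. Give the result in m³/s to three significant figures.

v̄ = v₀.₆ = 0.377 m/s
q = v̄ × d × w = 0.3770 × 2.11 × 1.73 = 1.376 m³/s

1.38 m³/s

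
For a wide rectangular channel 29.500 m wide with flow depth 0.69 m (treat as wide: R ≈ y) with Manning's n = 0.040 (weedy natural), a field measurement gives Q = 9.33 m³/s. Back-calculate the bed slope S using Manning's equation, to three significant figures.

A = b·y = 29.500 × 0.69 = 20.36 m²
Wide channel: R ≈ y = 0.69 m
S = (Q·n / (1·A·R^(2/3)))² = (9.33×0.040 / (1×20.36×0.7808))² = 0.0005513

0.000551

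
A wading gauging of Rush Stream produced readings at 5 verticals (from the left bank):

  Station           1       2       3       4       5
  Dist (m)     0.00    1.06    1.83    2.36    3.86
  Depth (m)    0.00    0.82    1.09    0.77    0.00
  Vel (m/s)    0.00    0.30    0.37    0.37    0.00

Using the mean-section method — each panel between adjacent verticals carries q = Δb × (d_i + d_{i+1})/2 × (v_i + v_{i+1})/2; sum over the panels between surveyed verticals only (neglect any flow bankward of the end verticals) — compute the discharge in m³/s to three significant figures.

0.601 m³/s

Panel 1-2: Δb = 1.06 m, d̄ = (0.00+0.82)/2 = 0.41, v̄ = (0.00+0.30)/2 = 0.15 → q = 1.06×0.41×0.15 = 0.06519 m³/s
Panel 2-3: Δb = 0.77 m, d̄ = (0.82+1.09)/2 = 0.955, v̄ = (0.30+0.37)/2 = 0.335 → q = 0.77×0.955×0.335 = 0.2463 m³/s
Panel 3-4: Δb = 0.53 m, d̄ = (1.09+0.77)/2 = 0.93, v̄ = (0.37+0.37)/2 = 0.37 → q = 0.53×0.93×0.37 = 0.1824 m³/s
Panel 4-5: Δb = 1.5 m, d̄ = (0.77+0.00)/2 = 0.385, v̄ = (0.37+0.00)/2 = 0.185 → q = 1.5×0.385×0.185 = 0.1068 m³/s
Q = Σ q = 0.6007 m³/s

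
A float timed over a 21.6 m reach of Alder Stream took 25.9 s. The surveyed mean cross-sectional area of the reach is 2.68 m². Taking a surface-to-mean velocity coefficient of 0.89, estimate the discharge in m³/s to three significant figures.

v_surface = L / t̄ = 21.6 / 25.9 = 0.8340 m/s
v_mean = 0.89 × 0.8340 = 0.7422 m/s
Q = A × v_mean = 2.68 × 0.7422 = 1.989 m³/s

1.99 m³/s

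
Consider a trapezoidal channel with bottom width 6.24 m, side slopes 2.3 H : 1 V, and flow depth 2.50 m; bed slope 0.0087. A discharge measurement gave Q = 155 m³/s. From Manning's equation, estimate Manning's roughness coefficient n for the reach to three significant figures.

A = (b + z·y)·y = (6.24 + 2.3×2.50)×2.50 = 29.98 m²
P = b + 2y√(1+z²) = 6.24 + 2×2.50×√(1+2.3²) = 18.78 m
R = A/P = 29.98/18.78 = 1.596 m
n = (1/Q)·A·R^(2/3)·S^(1/2) = (1/155) × 29.98 × 1.366 × 0.09327 = 0.02464

0.0246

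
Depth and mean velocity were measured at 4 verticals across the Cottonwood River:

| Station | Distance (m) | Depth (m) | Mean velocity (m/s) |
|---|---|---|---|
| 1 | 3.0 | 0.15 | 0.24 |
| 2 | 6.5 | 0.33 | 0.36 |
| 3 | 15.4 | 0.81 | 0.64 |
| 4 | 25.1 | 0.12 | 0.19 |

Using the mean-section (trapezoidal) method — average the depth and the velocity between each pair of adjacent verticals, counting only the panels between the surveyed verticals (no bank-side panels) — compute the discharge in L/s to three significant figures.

Panel 1-2: Δb = 3.5 m, d̄ = (0.15+0.33)/2 = 0.24, v̄ = (0.24+0.36)/2 = 0.3 → q = 3.5×0.24×0.3 = 0.2520 m³/s
Panel 2-3: Δb = 8.9 m, d̄ = (0.33+0.81)/2 = 0.57, v̄ = (0.36+0.64)/2 = 0.5 → q = 8.9×0.57×0.5 = 2.537 m³/s
Panel 3-4: Δb = 9.7 m, d̄ = (0.81+0.12)/2 = 0.465, v̄ = (0.64+0.19)/2 = 0.415 → q = 9.7×0.465×0.415 = 1.872 m³/s
Q = Σ q = 4.660 m³/s
= 4.660 × 1000 = 4660 L/s

4660 L/s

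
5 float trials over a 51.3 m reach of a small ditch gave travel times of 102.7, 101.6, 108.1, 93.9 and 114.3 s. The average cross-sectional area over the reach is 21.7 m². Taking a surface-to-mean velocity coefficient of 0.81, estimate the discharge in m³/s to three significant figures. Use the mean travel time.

8.66 m³/s

t̄ = (102.7 + 101.6 + 108.1 + 93.9 + 114.3) / 5 = 104.12 s
v_surface = L / t̄ = 51.3 / 104.12 = 0.4927 m/s
v_mean = 0.81 × 0.4927 = 0.3991 m/s
Q = A × v_mean = 21.7 × 0.3991 = 8.660 m³/s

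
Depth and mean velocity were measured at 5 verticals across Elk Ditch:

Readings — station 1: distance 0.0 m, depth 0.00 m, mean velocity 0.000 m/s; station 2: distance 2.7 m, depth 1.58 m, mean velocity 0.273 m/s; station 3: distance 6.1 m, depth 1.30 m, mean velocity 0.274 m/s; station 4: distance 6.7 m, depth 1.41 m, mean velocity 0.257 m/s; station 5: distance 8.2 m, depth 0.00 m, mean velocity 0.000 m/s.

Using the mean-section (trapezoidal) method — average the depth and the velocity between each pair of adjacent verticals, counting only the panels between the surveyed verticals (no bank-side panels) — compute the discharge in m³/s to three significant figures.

1.98 m³/s

Panel 1-2: Δb = 2.7 m, d̄ = (0.00+1.58)/2 = 0.79, v̄ = (0.000+0.273)/2 = 0.1365 → q = 2.7×0.79×0.1365 = 0.2912 m³/s
Panel 2-3: Δb = 3.4 m, d̄ = (1.58+1.30)/2 = 1.44, v̄ = (0.273+0.274)/2 = 0.2735 → q = 3.4×1.44×0.2735 = 1.339 m³/s
Panel 3-4: Δb = 0.6 m, d̄ = (1.30+1.41)/2 = 1.355, v̄ = (0.274+0.257)/2 = 0.2655 → q = 0.6×1.355×0.2655 = 0.2159 m³/s
Panel 4-5: Δb = 1.5 m, d̄ = (1.41+0.00)/2 = 0.705, v̄ = (0.257+0.000)/2 = 0.1285 → q = 1.5×0.705×0.1285 = 0.1359 m³/s
Q = Σ q = 1.982 m³/s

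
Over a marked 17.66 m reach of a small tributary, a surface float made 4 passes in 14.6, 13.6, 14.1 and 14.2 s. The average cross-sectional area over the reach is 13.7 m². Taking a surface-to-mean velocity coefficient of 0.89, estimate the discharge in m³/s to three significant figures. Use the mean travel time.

t̄ = (14.6 + 13.6 + 14.1 + 14.2) / 4 = 14.125 s
v_surface = L / t̄ = 17.66 / 14.125 = 1.250 m/s
v_mean = 0.89 × 1.250 = 1.113 m/s
Q = A × v_mean = 13.7 × 1.113 = 15.24 m³/s

15.2 m³/s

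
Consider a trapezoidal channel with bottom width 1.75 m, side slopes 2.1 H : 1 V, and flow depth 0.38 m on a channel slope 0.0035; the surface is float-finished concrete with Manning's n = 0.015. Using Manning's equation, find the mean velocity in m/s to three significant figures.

1.67 m/s

A = (b + z·y)·y = (1.75 + 2.1×0.38)×0.38 = 0.9682 m²
P = b + 2y√(1+z²) = 1.75 + 2×0.38×√(1+2.1²) = 3.518 m
R = A/P = 0.9682/3.518 = 0.2752 m
Q = (1/n)·A·R^(2/3)·S^(1/2) = (1/0.015) × 0.9682 × 0.2752^(2/3) × 0.0035^(1/2) = 1.616 m³/s
V = Q/A = 1.616/0.9682 = 1.669 m/s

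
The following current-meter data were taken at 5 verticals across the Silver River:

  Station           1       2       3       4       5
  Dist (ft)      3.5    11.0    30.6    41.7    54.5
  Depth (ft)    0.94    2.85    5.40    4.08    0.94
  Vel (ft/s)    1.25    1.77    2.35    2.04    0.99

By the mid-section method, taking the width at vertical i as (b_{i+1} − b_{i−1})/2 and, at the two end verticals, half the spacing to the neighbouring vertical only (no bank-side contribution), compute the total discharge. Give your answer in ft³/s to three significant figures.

w_1 = (11.0 − 3.5)/2 = 3.75 ft; q_1 = 1.25 × 0.94 × 3.75 = 4.406 ft³/s
w_2 = (30.6 − 3.5)/2 = 13.55 ft; q_2 = 1.77 × 2.85 × 13.55 = 68.35 ft³/s
w_3 = (41.7 − 11.0)/2 = 15.35 ft; q_3 = 2.35 × 5.40 × 15.35 = 194.8 ft³/s
w_4 = (54.5 − 30.6)/2 = 11.95 ft; q_4 = 2.04 × 4.08 × 11.95 = 99.46 ft³/s
w_5 = (54.5 − 41.7)/2 = 6.4 ft; q_5 = 0.99 × 0.94 × 6.4 = 5.956 ft³/s
Q = Σ qᵢ = 373.0 ft³/s

373 ft³/s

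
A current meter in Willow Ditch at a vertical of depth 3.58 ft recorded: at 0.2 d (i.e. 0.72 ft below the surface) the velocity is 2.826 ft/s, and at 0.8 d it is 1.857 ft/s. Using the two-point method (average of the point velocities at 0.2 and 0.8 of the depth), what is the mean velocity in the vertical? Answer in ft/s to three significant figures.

v̄ = (2.826 + 1.857) / 2 = 2.342 ft/s

2.34 ft/s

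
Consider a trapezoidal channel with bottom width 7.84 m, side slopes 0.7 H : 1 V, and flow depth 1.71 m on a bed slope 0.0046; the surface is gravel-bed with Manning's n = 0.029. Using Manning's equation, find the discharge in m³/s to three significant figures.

A = (b + z·y)·y = (7.84 + 0.7×1.71)×1.71 = 15.45 m²
P = b + 2y√(1+z²) = 7.84 + 2×1.71×√(1+0.7²) = 12.01 m
R = A/P = 15.45/12.01 = 1.286 m
Q = (1/n)·A·R^(2/3)·S^(1/2) = (1/0.029) × 15.45 × 1.286^(2/3) × 0.0046^(1/2) = 42.74 m³/s

42.7 m³/s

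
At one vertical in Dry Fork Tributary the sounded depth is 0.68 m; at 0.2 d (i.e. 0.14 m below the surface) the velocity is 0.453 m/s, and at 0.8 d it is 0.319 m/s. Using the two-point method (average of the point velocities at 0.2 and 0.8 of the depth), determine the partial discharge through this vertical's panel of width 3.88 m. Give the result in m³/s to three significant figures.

v̄ = (0.453 + 0.319) / 2 = 0.3860 m/s
q = v̄ × d × w = 0.3860 × 0.68 × 3.88 = 1.018 m³/s

1.02 m³/s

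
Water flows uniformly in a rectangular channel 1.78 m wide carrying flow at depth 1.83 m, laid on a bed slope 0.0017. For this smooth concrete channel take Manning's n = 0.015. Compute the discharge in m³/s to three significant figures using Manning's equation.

6.36 m³/s

A = b·y = 1.78 × 1.83 = 3.257 m²
P = b + 2y = 1.78 + 2×1.83 = 5.440 m
R = A/P = 3.257/5.440 = 0.5988 m
Q = (1/n)·A·R^(2/3)·S^(1/2) = (1/0.015) × 3.257 × 0.5988^(2/3) × 0.0017^(1/2) = 6.361 m³/s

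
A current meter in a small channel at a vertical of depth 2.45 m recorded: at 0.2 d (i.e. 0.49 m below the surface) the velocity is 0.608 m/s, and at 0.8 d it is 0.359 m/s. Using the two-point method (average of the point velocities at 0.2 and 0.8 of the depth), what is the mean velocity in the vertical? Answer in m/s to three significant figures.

0.484 m/s

v̄ = (0.608 + 0.359) / 2 = 0.4835 m/s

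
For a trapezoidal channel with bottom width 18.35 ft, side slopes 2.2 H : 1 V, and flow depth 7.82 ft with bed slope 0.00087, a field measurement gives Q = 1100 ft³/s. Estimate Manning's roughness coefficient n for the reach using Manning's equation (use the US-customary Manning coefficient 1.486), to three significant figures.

0.0322

A = (b + z·y)·y = (18.35 + 2.2×7.82)×7.82 = 278.0 ft²
P = b + 2y√(1+z²) = 18.35 + 2×7.82×√(1+2.2²) = 56.15 ft
R = A/P = 278.0/56.15 = 4.952 ft
n = (1.486/Q)·A·R^(2/3)·S^(1/2) = (1.486/1100) × 278.0 × 2.905 × 0.02950 = 0.03219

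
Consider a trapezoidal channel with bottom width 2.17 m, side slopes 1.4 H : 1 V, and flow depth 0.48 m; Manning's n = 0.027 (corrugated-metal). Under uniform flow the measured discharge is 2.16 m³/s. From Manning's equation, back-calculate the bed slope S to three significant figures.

A = (b + z·y)·y = (2.17 + 1.4×0.48)×0.48 = 1.364 m²
P = b + 2y√(1+z²) = 2.17 + 2×0.48×√(1+1.4²) = 3.822 m
R = A/P = 1.364/3.822 = 0.3570 m
S = (Q·n / (1·A·R^(2/3)))² = (2.16×0.027 / (1×1.364×0.5032))² = 0.007218

0.00722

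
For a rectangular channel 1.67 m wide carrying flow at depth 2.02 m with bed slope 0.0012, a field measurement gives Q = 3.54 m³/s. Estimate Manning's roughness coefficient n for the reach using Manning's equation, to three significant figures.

A = b·y = 1.67 × 2.02 = 3.373 m²
P = b + 2y = 1.67 + 2×2.02 = 5.710 m
R = A/P = 3.373/5.710 = 0.5908 m
n = (1/Q)·A·R^(2/3)·S^(1/2) = (1/3.54) × 3.373 × 0.7041 × 0.03464 = 0.02324

0.0232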